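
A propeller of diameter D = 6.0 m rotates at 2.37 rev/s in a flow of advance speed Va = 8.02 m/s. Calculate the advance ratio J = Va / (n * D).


Formula: J = Va / (n * D)
Step 1 — n * D = 2.37 * 6.0 = 14.22
Step 2 — J = 8.02 / 14.22 ≈ 0.56399 (5 s.f.)

0.56399


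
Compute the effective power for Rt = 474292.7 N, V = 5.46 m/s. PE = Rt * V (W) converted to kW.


Formula: PE = Rt * V / 1000 (kW)
Step 1 — PE (W) = 474292.7 * 5.46 = 2589638.142 W
Step 2 — PE (kW) = 2589638.142 / 1000 ≈ 2589.6 kW (5 s.f.)

2589.6 kW


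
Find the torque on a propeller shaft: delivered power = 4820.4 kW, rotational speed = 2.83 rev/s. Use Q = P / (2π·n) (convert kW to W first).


Formula: Q = P_W / (2 * pi * n)
Step 1 — P_W = 4820.4 kW * 1000 = 4820400.0 W
Step 2 — 2 * pi * n = 2 * pi * 2.83 = 17.781414
Step 3 — Q = 4820400.0 / 17.781414 ≈ 271090 N·m (5 s.f.)

271090 N·m


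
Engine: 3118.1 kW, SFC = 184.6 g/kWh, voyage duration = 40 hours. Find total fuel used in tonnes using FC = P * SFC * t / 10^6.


Formula: FC (tonnes) = P * SFC * t / 1,000,000
Step 1 — P * SFC * t = 3118.1 * 184.6 * 40 = 23024050.4 g
Step 2 — FC (tonnes) = 23024050.4 / 1,000,000 ≈ 23.024 tonnes (5 s.f.)

23.024 tonnes


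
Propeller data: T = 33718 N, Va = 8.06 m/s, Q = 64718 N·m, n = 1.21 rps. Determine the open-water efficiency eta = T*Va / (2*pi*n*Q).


Formula: eta = T * Va / (2 * pi * n * Q)
Step 1 — numerator = T * Va = 33718 * 8.06 = 271767.08
Step 2 — 2 * pi * n = 2 * pi * 1.21 = 7.602654
Step 3 — denominator = 7.602654 * 64718 = 492028.56
Step 4 — eta = 271767.08 / 492028.56 ≈ 0.55234 (5 s.f.)

0.55234


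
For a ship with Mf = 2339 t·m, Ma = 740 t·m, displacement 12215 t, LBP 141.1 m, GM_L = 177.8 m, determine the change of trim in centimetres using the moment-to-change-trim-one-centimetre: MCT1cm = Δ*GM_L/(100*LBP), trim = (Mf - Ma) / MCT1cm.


Formula: net trimming moment = Mf - Ma; MCT1cm = Δ*GM_L/(100*LBP); trim = net moment / MCT1cm
Step 1 — net trimming moment = 2339 - 740 = 1599 t·m
Step 2 — MCT1cm = 12215 * 177.8 / (100 * 141.1) = 153.9211 t·m/cm
Step 3 — trim = 1599 / 153.9211 ≈ 10.388 cm (5 s.f.)

10.388 cm


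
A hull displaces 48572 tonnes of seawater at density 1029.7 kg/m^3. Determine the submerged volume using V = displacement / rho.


Formula: V = mass / rho
Step 1 — convert tonnes to kg: 48572 t * 1000 = 48572000 kg
Step 2 — V = 48572000 / 1029.7 ≈ 47171 m^3 (5 s.f.)

47171 m^3


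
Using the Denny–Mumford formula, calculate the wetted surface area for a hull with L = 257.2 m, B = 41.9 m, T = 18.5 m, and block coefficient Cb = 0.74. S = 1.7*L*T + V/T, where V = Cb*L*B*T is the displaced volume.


Formula: S = 1.7*L*T + V/T with V = Cb*L*B*T, i.e. S = L * (1.7*T + Cb*B)
Step 1 — 1.7*T = 1.7 * 18.5 = 31.45 m
Step 2 — Cb*B = 0.74 * 41.9 = 31.006 m
Step 3 — 1.7*T + Cb*B = 31.45 + 31.006 = 62.456 m
Step 4 — S = 257.2 * 62.456 ≈ 16064 m^2 (5 s.f.)

16064 m^2


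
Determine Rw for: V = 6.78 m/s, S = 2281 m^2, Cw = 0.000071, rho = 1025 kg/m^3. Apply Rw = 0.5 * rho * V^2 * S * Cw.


Formula: Rw = 0.5 * rho * V^2 * S * Cw
Step 1 — V^2 = 6.78^2 = 45.9684
Step 2 — 0.5 * rho * V^2 = 0.5 * 1025 * 45.9684 = 23558.805
Step 3 — Rw = 23558.805 * 2281 * 0.000071 ≈ 3815.4 N (5 s.f.)

3815.4 N


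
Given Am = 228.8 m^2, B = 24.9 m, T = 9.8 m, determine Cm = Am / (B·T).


Formula: Cm = Am / (B * T)
Step 1 — B * T = 24.9 * 9.8 = 244.02 m^2
Step 2 — Cm = 228.8 / 244.02 ≈ 0.93763 (5 s.f.)

0.93763


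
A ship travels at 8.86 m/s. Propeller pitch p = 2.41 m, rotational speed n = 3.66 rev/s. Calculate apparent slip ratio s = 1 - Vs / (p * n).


Formula: s = 1 - Vs / (p * n)
Step 1 — p * n = 2.41 * 3.66 = 8.8206
Step 2 — Vs / (p*n) = 8.86 / 8.8206 = 1.004467 (6 d.p.)
Step 3 — s = 1 - 1.004467 = -0.004467

-0.004467


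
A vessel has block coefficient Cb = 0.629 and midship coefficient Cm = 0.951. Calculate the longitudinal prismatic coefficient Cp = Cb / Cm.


Formula: Cp = Cb / Cm
Substituting: Cp = 0.629 / 0.951
Result: Cp ≈ 0.66141 (5 s.f.)

0.66141


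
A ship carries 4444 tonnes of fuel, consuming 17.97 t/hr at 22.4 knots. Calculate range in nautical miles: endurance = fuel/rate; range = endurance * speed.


Formula: endurance = fuel / rate; range = endurance * speed
Step 1 — endurance = 4444 / 17.97 = 247.3011 hours
Step 2 — range = 247.3011 * 22.4 ≈ 5539.5 nautical miles (5 s.f.)

5539.5 NM


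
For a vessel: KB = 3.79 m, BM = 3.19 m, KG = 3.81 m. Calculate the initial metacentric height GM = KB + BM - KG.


Formula: GM = KB + BM - KG
Step 1 — KM = KB + BM = 3.79 + 3.19 = 6.98 m
Step 2 — GM = KM - KG = 6.98 - 3.81 = 3.17 m

3.17 m


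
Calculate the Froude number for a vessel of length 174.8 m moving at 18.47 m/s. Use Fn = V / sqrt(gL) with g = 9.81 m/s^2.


Formula: Fn = V / sqrt(g * L)
Step 1 — g * L = 9.81 * 174.8 = 1714.788
Step 2 — sqrt(g * L) = sqrt(1714.788) = 41.409999
Step 3 — Fn = 18.47 / 41.409999 ≈ 0.44603 (5 s.f.)

0.44603


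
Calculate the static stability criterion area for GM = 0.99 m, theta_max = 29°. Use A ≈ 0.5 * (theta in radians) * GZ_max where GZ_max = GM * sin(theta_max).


Formula: GZ_max = GM * sin(theta); Area = 0.5 * theta_rad * GZ_max
Step 1 — GZ_max = 0.99 * sin(29°) = 0.99 * 0.48481 = 0.479962 m
Step 2 — theta_rad = 29 * pi/180 = 0.506145 rad
Step 3 — Area = 0.5 * 0.506145 * 0.479962 ≈ 0.12147 m·rad (5 s.f.)

0.12147 m·rad


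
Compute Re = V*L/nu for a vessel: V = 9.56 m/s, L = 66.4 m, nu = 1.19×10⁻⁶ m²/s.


Formula: Re = V * L / nu
Step 1 — V * L = 9.56 * 66.4 = 634.784 m^2/s
Step 2 — Re = 634.784 / 1.19e-6 = 5.33e+08

5.33e+08


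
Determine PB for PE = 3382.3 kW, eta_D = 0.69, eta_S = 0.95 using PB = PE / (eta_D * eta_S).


Formula: PB = PE / (eta_D * eta_S)
Step 1 — combined efficiency = eta_D * eta_S = 0.69 * 0.95 = 0.6555
Step 2 — PB = 3382.3 / 0.6555 ≈ 5159.9 kW (5 s.f.)

5159.9 kW


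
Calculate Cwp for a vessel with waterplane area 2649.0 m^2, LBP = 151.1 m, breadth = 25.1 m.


Formula: Cwp = Aw / (L * B)
Step 1 — L * B = 151.1 * 25.1 = 3792.61 m^2
Step 2 — Cwp = 2649.0 / 3792.61 ≈ 0.69846 (5 s.f.)

0.69846


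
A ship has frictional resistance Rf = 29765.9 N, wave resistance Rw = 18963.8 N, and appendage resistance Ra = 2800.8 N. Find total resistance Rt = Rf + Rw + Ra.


Formula: Rt = Rf + Rw + Ra
Substituting: Rt = 29765.9 + 18963.8 + 2800.8
Result: Rt = 51530.5 N

51530.5 N


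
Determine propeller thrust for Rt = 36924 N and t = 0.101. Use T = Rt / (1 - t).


Formula: T = Rt / (1 - t)
Step 1 — (1 - t) = 1 - 0.101 = 0.899
Step 2 — T = 36924 / 0.899 ≈ 41072 N (5 s.f.)

41072 N


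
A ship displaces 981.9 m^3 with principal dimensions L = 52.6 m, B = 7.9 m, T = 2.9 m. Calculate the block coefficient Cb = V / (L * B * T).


Formula: Cb = V / (L * B * T)
Step 1 — L * B * T = 52.6 * 7.9 * 2.9 = 1205.066 m^3
Step 2 — Cb = 981.9 / 1205.066 ≈ 0.81481 (5 s.f.)

0.81481


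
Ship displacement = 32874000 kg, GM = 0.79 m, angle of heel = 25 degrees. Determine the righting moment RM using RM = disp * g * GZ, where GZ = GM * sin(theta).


Formula: GZ = GM * sin(theta); RM = disp * g * GZ
Step 1 — GZ = 0.79 * sin(25°) = 0.79 * 0.422618 = 0.333868 m
Step 2 — RM = 32874000 * 9.81 * 0.333868 ≈ 107670000 N·m (5 s.f.)

107670000 N·m


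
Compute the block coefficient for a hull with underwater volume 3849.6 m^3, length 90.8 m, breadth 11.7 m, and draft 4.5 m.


Formula: Cb = V / (L * B * T)
Step 1 — L * B * T = 90.8 * 11.7 * 4.5 = 4780.62 m^3
Step 2 — Cb = 3849.6 / 4780.62 ≈ 0.80525 (5 s.f.)

0.80525


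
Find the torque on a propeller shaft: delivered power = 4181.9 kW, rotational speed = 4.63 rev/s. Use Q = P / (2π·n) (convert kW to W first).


Formula: Q = P_W / (2 * pi * n)
Step 1 — P_W = 4181.9 kW * 1000 = 4181900.0 W
Step 2 — 2 * pi * n = 2 * pi * 4.63 = 29.091148
Step 3 — Q = 4181900.0 / 29.091148 ≈ 143750 N·m (5 s.f.)

143750 N·m


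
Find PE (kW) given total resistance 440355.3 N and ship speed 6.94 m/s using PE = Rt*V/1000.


Formula: PE = Rt * V / 1000 (kW)
Step 1 — PE (W) = 440355.3 * 6.94 = 3056065.782 W
Step 2 — PE (kW) = 3056065.782 / 1000 ≈ 3056.1 kW (5 s.f.)

3056.1 kW


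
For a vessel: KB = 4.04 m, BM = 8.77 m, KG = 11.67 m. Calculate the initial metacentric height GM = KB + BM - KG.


Formula: GM = KB + BM - KG
Step 1 — KM = KB + BM = 4.04 + 8.77 = 12.81 m
Step 2 — GM = KM - KG = 12.81 - 11.67 = 1.14 m

1.14 m


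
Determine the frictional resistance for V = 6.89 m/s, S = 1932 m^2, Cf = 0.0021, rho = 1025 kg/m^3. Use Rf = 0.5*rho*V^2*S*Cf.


Formula: Rf = 0.5 * rho * V^2 * S * Cf
Step 1 — V^2 = 6.89^2 = 47.4721
Step 2 — 0.5 * rho * V^2 = 0.5 * 1025 * 47.4721 = 24329.45125
Step 3 — Rf = 24329.45125 * 1932 * 0.0021 ≈ 98709 N (5 s.f.)

98709 N


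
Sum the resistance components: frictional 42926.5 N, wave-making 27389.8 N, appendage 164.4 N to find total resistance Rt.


Formula: Rt = Rf + Rw + Ra
Substituting: Rt = 42926.5 + 27389.8 + 164.4
Result: Rt = 70480.7 N

70480.7 N


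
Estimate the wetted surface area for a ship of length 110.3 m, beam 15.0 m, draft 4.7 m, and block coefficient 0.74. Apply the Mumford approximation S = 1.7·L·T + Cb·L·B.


Formula: S = 1.7*L*T + V/T with V = Cb*L*B*T, i.e. S = L * (1.7*T + Cb*B)
Step 1 — 1.7*T = 1.7 * 4.7 = 7.99 m
Step 2 — Cb*B = 0.74 * 15.0 = 11.1 m
Step 3 — 1.7*T + Cb*B = 7.99 + 11.1 = 19.09 m
Step 4 — S = 110.3 * 19.09 ≈ 2105.6 m^2 (5 s.f.)

2105.6 m^2


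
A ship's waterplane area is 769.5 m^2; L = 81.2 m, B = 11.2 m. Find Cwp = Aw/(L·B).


Formula: Cwp = Aw / (L * B)
Step 1 — L * B = 81.2 * 11.2 = 909.44 m^2
Step 2 — Cwp = 769.5 / 909.44 ≈ 0.84613 (5 s.f.)

0.84613


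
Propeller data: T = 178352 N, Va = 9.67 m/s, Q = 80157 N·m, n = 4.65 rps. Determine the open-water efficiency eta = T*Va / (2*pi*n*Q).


Formula: eta = T * Va / (2 * pi * n * Q)
Step 1 — numerator = T * Va = 178352 * 9.67 = 1724663.84
Step 2 — 2 * pi * n = 2 * pi * 4.65 = 29.216812
Step 3 — denominator = 29.216812 * 80157 = 2341932.0
Step 4 — eta = 1724663.84 / 2341932.0 ≈ 0.73643 (5 s.f.)

0.73643


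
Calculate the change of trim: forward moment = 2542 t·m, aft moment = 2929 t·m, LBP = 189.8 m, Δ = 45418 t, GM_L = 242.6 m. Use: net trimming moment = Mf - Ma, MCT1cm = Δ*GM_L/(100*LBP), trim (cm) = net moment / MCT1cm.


Formula: net trimming moment = Mf - Ma; MCT1cm = Δ*GM_L/(100*LBP); trim = net moment / MCT1cm
Step 1 — net trimming moment = 2542 - 2929 = -387 t·m
Step 2 — MCT1cm = 45418 * 242.6 / (100 * 189.8) = 580.5272 t·m/cm
Step 3 — trim = -387 / 580.5272 ≈ -0.66664 cm (5 s.f.)

-0.66664 cm


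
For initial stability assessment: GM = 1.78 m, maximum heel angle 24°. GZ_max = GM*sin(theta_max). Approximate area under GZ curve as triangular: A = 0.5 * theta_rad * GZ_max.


Formula: GZ_max = GM * sin(theta); Area = 0.5 * theta_rad * GZ_max
Step 1 — GZ_max = 1.78 * sin(24°) = 1.78 * 0.406737 = 0.723992 m
Step 2 — theta_rad = 24 * pi/180 = 0.418879 rad
Step 3 — Area = 0.5 * 0.418879 * 0.723992 ≈ 0.15163 m·rad (5 s.f.)

0.15163 m·rad


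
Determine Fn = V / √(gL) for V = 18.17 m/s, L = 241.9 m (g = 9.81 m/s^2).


Formula: Fn = V / sqrt(g * L)
Step 1 — g * L = 9.81 * 241.9 = 2373.039
Step 2 — sqrt(g * L) = sqrt(2373.039) = 48.713848
Step 3 — Fn = 18.17 / 48.713848 ≈ 0.37299 (5 s.f.)

0.37299


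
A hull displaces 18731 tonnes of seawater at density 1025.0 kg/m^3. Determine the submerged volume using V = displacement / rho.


Formula: V = mass / rho
Step 1 — convert tonnes to kg: 18731 t * 1000 = 18731000 kg
Step 2 — V = 18731000 / 1025.0 ≈ 18274 m^3 (5 s.f.)

18274 m^3


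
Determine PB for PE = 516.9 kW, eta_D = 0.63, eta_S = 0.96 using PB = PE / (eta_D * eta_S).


Formula: PB = PE / (eta_D * eta_S)
Step 1 — combined efficiency = eta_D * eta_S = 0.63 * 0.96 = 0.6048
Step 2 — PB = 516.9 / 0.6048 ≈ 854.66 kW (5 s.f.)

854.66 kW


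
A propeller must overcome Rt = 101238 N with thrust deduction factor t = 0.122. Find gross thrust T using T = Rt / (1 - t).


Formula: T = Rt / (1 - t)
Step 1 — (1 - t) = 1 - 0.122 = 0.878
Step 2 — T = 101238 / 0.878 ≈ 115310 N (5 s.f.)

115310 N


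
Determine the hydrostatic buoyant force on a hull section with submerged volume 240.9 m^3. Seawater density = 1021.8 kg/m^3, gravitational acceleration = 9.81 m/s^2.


Formula: Fb = rho * g * V
Substituting: Fb = 1021.8 * 9.81 * 240.9
Intermediate: 1021.8 * 9.81 = 10023.858
Result: Fb = 10023.858 * 240.9 ≈ 2414700 N (5 s.f.)

2414700 N


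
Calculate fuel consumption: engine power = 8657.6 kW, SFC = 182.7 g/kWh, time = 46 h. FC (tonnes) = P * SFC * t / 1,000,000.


Formula: FC (tonnes) = P * SFC * t / 1,000,000
Step 1 — P * SFC * t = 8657.6 * 182.7 * 46 = 72760201.92 g
Step 2 — FC (tonnes) = 72760201.92 / 1,000,000 ≈ 72.760 tonnes (5 s.f.)

72.760 tonnes


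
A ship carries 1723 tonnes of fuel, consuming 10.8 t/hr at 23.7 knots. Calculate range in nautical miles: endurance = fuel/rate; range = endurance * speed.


Formula: endurance = fuel / rate; range = endurance * speed
Step 1 — endurance = 1723 / 10.8 = 159.537 hours
Step 2 — range = 159.537 * 23.7 ≈ 3781.0 nautical miles (5 s.f.)

3781.0 NM


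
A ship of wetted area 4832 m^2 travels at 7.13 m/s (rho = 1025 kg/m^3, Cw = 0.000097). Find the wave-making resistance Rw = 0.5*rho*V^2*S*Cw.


Formula: Rw = 0.5 * rho * V^2 * S * Cw
Step 1 — V^2 = 7.13^2 = 50.8369
Step 2 — 0.5 * rho * V^2 = 0.5 * 1025 * 50.8369 = 26053.91125
Step 3 — Rw = 26053.91125 * 4832 * 0.000097 ≈ 12212 N (5 s.f.)

12212 N


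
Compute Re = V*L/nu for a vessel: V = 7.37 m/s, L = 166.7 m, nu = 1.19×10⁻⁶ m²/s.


Formula: Re = V * L / nu
Step 1 — V * L = 7.37 * 166.7 = 1228.579 m^2/s
Step 2 — Re = 1228.579 / 1.19e-6 = 1.03e+09

1.03e+09


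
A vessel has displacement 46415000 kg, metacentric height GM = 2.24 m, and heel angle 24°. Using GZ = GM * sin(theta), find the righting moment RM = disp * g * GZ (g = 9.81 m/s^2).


Formula: GZ = GM * sin(theta); RM = disp * g * GZ
Step 1 — GZ = 2.24 * sin(24°) = 2.24 * 0.406737 = 0.911091 m
Step 2 — RM = 46415000 * 9.81 * 0.911091 ≈ 414850000 N·m (5 s.f.)

414850000 N·m


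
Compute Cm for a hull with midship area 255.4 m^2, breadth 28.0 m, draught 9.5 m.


Formula: Cm = Am / (B * T)
Step 1 — B * T = 28.0 * 9.5 = 266.0 m^2
Step 2 — Cm = 255.4 / 266.0 ≈ 0.96015 (5 s.f.)

0.96015


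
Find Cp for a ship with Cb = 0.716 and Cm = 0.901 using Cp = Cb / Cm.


Formula: Cp = Cb / Cm
Substituting: Cp = 0.716 / 0.901
Result: Cp ≈ 0.79467 (5 s.f.)

0.79467


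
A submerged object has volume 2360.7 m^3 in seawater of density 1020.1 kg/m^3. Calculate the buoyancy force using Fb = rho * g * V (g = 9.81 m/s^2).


Formula: Fb = rho * g * V
Substituting: Fb = 1020.1 * 9.81 * 2360.7
Intermediate: 1020.1 * 9.81 = 10007.181
Result: Fb = 10007.181 * 2360.7 ≈ 23624000 N (5 s.f.)

23624000 N


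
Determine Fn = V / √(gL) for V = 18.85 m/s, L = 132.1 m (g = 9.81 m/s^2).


Formula: Fn = V / sqrt(g * L)
Step 1 — g * L = 9.81 * 132.1 = 1295.901
Step 2 — sqrt(g * L) = sqrt(1295.901) = 35.998625
Step 3 — Fn = 18.85 / 35.998625 ≈ 0.52363 (5 s.f.)

0.52363


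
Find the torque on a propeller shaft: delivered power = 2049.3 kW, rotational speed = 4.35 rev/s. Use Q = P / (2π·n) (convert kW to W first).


Formula: Q = P_W / (2 * pi * n)
Step 1 — P_W = 2049.3 kW * 1000 = 2049300.0 W
Step 2 — 2 * pi * n = 2 * pi * 4.35 = 27.331856
Step 3 — Q = 2049300.0 / 27.331856 ≈ 74978 N·m (5 s.f.)

74978 N·m


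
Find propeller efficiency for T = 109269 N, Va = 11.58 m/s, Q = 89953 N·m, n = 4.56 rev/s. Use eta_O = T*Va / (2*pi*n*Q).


Formula: eta = T * Va / (2 * pi * n * Q)
Step 1 — numerator = T * Va = 109269 * 11.58 = 1265335.02
Step 2 — 2 * pi * n = 2 * pi * 4.56 = 28.651325
Step 3 — denominator = 28.651325 * 89953 = 2577272.64
Step 4 — eta = 1265335.02 / 2577272.64 ≈ 0.49096 (5 s.f.)

0.49096


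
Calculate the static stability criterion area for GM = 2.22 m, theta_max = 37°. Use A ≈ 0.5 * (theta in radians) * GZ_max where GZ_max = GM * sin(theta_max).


Formula: GZ_max = GM * sin(theta); Area = 0.5 * theta_rad * GZ_max
Step 1 — GZ_max = 2.22 * sin(37°) = 2.22 * 0.601815 = 1.336029 m
Step 2 — theta_rad = 37 * pi/180 = 0.645772 rad
Step 3 — Area = 0.5 * 0.645772 * 1.336029 ≈ 0.43139 m·rad (5 s.f.)

0.43139 m·rad


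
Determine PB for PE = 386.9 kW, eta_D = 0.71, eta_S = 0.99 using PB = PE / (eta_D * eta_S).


Formula: PB = PE / (eta_D * eta_S)
Step 1 — combined efficiency = eta_D * eta_S = 0.71 * 0.99 = 0.7029
Step 2 — PB = 386.9 / 0.7029 ≈ 550.43 kW (5 s.f.)

550.43 kW


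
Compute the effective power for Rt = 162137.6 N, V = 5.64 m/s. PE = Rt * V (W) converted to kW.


Formula: PE = Rt * V / 1000 (kW)
Step 1 — PE (W) = 162137.6 * 5.64 = 914456.064 W
Step 2 — PE (kW) = 914456.064 / 1000 ≈ 914.46 kW (5 s.f.)

914.46 kW


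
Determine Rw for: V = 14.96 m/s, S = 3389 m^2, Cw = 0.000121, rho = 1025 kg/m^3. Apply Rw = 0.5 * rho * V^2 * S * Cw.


Formula: Rw = 0.5 * rho * V^2 * S * Cw
Step 1 — V^2 = 14.96^2 = 223.8016
Step 2 — 0.5 * rho * V^2 = 0.5 * 1025 * 223.8016 = 114698.32
Step 3 — Rw = 114698.32 * 3389 * 0.000121 ≈ 47034 N (5 s.f.)

47034 N


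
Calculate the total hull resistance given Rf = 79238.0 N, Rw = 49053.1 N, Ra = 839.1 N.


Formula: Rt = Rf + Rw + Ra
Substituting: Rt = 79238.0 + 49053.1 + 839.1
Result: Rt = 129130.2 N

129130.2 N


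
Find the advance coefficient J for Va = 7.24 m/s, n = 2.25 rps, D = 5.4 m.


Formula: J = Va / (n * D)
Step 1 — n * D = 2.25 * 5.4 = 12.15
Step 2 — J = 7.24 / 12.15 ≈ 0.59588 (5 s.f.)

0.59588


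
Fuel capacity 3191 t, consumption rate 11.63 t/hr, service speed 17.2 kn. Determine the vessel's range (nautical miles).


Formula: endurance = fuel / rate; range = endurance * speed
Step 1 — endurance = 3191 / 11.63 = 274.3766 hours
Step 2 — range = 274.3766 * 17.2 ≈ 4719.3 nautical miles (5 s.f.)

4719.3 NM


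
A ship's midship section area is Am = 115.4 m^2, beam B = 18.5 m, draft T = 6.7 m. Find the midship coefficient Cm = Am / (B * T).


Formula: Cm = Am / (B * T)
Step 1 — B * T = 18.5 * 6.7 = 123.95 m^2
Step 2 — Cm = 115.4 / 123.95 ≈ 0.93102 (5 s.f.)

0.93102


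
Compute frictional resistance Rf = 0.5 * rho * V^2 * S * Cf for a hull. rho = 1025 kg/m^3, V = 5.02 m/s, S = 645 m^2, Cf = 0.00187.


Formula: Rf = 0.5 * rho * V^2 * S * Cf
Step 1 — V^2 = 5.02^2 = 25.2004
Step 2 — 0.5 * rho * V^2 = 0.5 * 1025 * 25.2004 = 12915.205
Step 3 — Rf = 12915.205 * 645 * 0.00187 ≈ 15578 N (5 s.f.)

15578 N


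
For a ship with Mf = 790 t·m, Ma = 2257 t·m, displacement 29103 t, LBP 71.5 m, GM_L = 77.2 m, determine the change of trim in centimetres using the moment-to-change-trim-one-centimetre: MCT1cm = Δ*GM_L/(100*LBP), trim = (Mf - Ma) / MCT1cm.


Formula: net trimming moment = Mf - Ma; MCT1cm = Δ*GM_L/(100*LBP); trim = net moment / MCT1cm
Step 1 — net trimming moment = 790 - 2257 = -1467 t·m
Step 2 — MCT1cm = 29103 * 77.2 / (100 * 71.5) = 314.231 t·m/cm
Step 3 — trim = -1467 / 314.231 ≈ -4.6685 cm (5 s.f.)

-4.6685 cm


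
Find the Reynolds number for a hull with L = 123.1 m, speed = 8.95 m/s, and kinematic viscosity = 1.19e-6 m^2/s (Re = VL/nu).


Formula: Re = V * L / nu
Step 1 — V * L = 8.95 * 123.1 = 1101.745 m^2/s
Step 2 — Re = 1101.745 / 1.19e-6 = 9.26e+08

9.26e+08


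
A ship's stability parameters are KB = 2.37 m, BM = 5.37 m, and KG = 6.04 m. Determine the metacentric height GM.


Formula: GM = KB + BM - KG
Step 1 — KM = KB + BM = 2.37 + 5.37 = 7.74 m
Step 2 — GM = KM - KG = 7.74 - 6.04 = 1.7 m

1.7 m


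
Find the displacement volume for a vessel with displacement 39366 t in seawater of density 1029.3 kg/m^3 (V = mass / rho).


Formula: V = mass / rho
Step 1 — convert tonnes to kg: 39366 t * 1000 = 39366000 kg
Step 2 — V = 39366000 / 1029.3 ≈ 38245 m^3 (5 s.f.)

38245 m^3


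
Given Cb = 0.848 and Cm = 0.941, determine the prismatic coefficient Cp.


Formula: Cp = Cb / Cm
Substituting: Cp = 0.848 / 0.941
Result: Cp ≈ 0.90117 (5 s.f.)

0.90117


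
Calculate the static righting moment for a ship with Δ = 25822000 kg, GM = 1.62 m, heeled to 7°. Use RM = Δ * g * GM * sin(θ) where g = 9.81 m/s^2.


Formula: GZ = GM * sin(theta); RM = disp * g * GZ
Step 1 — GZ = 1.62 * sin(7°) = 1.62 * 0.121869 = 0.197428 m
Step 2 — RM = 25822000 * 9.81 * 0.197428 ≈ 50011000 N·m (5 s.f.)

50011000 N·m


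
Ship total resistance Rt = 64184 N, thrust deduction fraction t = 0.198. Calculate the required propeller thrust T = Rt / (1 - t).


Formula: T = Rt / (1 - t)
Step 1 — (1 - t) = 1 - 0.198 = 0.802
Step 2 — T = 64184 / 0.802 ≈ 80030 N (5 s.f.)

80030 N


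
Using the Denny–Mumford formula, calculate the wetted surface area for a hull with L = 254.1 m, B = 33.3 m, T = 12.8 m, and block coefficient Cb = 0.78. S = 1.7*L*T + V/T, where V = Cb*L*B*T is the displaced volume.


Formula: S = 1.7*L*T + V/T with V = Cb*L*B*T, i.e. S = L * (1.7*T + Cb*B)
Step 1 — 1.7*T = 1.7 * 12.8 = 21.76 m
Step 2 — Cb*B = 0.78 * 33.3 = 25.974 m
Step 3 — 1.7*T + Cb*B = 21.76 + 25.974 = 47.734 m
Step 4 — S = 254.1 * 47.734 ≈ 12129 m^2 (5 s.f.)

12129 m^2


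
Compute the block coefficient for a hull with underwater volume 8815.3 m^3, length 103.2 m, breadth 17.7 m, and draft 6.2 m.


Formula: Cb = V / (L * B * T)
Step 1 — L * B * T = 103.2 * 17.7 * 6.2 = 11325.168 m^3
Step 2 — Cb = 8815.3 / 11325.168 ≈ 0.77838 (5 s.f.)

0.77838


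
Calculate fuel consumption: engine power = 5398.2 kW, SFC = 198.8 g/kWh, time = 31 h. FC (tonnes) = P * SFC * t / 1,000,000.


Formula: FC (tonnes) = P * SFC * t / 1,000,000
Step 1 — P * SFC * t = 5398.2 * 198.8 * 31 = 33268026.96 g
Step 2 — FC (tonnes) = 33268026.96 / 1,000,000 ≈ 33.268 tonnes (5 s.f.)

33.268 tonnes


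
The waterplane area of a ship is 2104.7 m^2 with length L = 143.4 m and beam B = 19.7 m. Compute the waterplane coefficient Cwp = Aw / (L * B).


Formula: Cwp = Aw / (L * B)
Step 1 — L * B = 143.4 * 19.7 = 2824.98 m^2
Step 2 — Cwp = 2104.7 / 2824.98 ≈ 0.74503 (5 s.f.)

0.74503


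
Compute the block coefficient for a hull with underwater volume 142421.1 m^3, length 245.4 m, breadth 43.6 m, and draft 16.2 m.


Formula: Cb = V / (L * B * T)
Step 1 — L * B * T = 245.4 * 43.6 * 16.2 = 173330.928 m^3
Step 2 — Cb = 142421.1 / 173330.928 ≈ 0.82167 (5 s.f.)

0.82167


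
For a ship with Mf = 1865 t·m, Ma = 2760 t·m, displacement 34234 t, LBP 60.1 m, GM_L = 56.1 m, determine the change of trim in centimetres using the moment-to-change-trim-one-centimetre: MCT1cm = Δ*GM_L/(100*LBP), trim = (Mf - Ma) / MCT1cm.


Formula: net trimming moment = Mf - Ma; MCT1cm = Δ*GM_L/(100*LBP); trim = net moment / MCT1cm
Step 1 — net trimming moment = 1865 - 2760 = -895 t·m
Step 2 — MCT1cm = 34234 * 56.1 / (100 * 60.1) = 319.5553 t·m/cm
Step 3 — trim = -895 / 319.5553 ≈ -2.8008 cm (5 s.f.)

-2.8008 cm


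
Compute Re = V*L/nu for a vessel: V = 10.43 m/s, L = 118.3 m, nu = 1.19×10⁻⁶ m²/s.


Formula: Re = V * L / nu
Step 1 — V * L = 10.43 * 118.3 = 1233.869 m^2/s
Step 2 — Re = 1233.869 / 1.19e-6 = 1.04e+09

1.04e+09


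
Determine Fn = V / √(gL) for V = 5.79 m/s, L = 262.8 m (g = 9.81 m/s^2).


Formula: Fn = V / sqrt(g * L)
Step 1 — g * L = 9.81 * 262.8 = 2578.068
Step 2 — sqrt(g * L) = sqrt(2578.068) = 50.774679
Step 3 — Fn = 5.79 / 50.774679 ≈ 0.11403 (5 s.f.)

0.11403


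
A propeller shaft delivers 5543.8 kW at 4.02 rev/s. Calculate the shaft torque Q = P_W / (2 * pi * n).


Formula: Q = P_W / (2 * pi * n)
Step 1 — P_W = 5543.8 kW * 1000 = 5543800.0 W
Step 2 — 2 * pi * n = 2 * pi * 4.02 = 25.258405
Step 3 — Q = 5543800.0 / 25.258405 ≈ 219480 N·m (5 s.f.)

219480 N·m


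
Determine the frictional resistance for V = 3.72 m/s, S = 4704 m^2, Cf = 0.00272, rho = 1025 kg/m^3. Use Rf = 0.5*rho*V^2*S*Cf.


Formula: Rf = 0.5 * rho * V^2 * S * Cf
Step 1 — V^2 = 3.72^2 = 13.8384
Step 2 — 0.5 * rho * V^2 = 0.5 * 1025 * 13.8384 = 7092.18
Step 3 — Rf = 7092.18 * 4704 * 0.00272 ≈ 90744 N (5 s.f.)

90744 N


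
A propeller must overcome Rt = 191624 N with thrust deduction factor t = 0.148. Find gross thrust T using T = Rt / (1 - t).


Formula: T = Rt / (1 - t)
Step 1 — (1 - t) = 1 - 0.148 = 0.852
Step 2 — T = 191624 / 0.852 ≈ 224910 N (5 s.f.)

224910 N


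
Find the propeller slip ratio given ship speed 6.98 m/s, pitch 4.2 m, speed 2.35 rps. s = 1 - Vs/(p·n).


Formula: s = 1 - Vs / (p * n)
Step 1 — p * n = 4.2 * 2.35 = 9.87
Step 2 — Vs / (p*n) = 6.98 / 9.87 = 0.707194 (6 d.p.)
Step 3 — s = 1 - 0.707194 = 0.292806

0.292806


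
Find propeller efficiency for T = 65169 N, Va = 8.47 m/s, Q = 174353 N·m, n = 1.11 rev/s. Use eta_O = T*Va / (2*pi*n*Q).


Formula: eta = T * Va / (2 * pi * n * Q)
Step 1 — numerator = T * Va = 65169 * 8.47 = 551981.43
Step 2 — 2 * pi * n = 2 * pi * 1.11 = 6.974336
Step 3 — denominator = 6.974336 * 174353 = 1215996.4
Step 4 — eta = 551981.43 / 1215996.4 ≈ 0.45393 (5 s.f.)

0.45393


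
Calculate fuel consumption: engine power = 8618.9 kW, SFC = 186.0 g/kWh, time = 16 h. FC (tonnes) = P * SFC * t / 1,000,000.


Formula: FC (tonnes) = P * SFC * t / 1,000,000
Step 1 — P * SFC * t = 8618.9 * 186.0 * 16 = 25649846.4 g
Step 2 — FC (tonnes) = 25649846.4 / 1,000,000 ≈ 25.650 tonnes (5 s.f.)

25.650 tonnes


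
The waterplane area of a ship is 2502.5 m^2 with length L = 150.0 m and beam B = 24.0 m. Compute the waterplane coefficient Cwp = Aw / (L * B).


Formula: Cwp = Aw / (L * B)
Step 1 — L * B = 150.0 * 24.0 = 3600.0 m^2
Step 2 — Cwp = 2502.5 / 3600.0 ≈ 0.69514 (5 s.f.)

0.69514


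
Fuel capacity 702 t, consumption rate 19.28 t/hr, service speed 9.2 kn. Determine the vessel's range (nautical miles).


Formula: endurance = fuel / rate; range = endurance * speed
Step 1 — endurance = 702 / 19.28 = 36.4108 hours
Step 2 — range = 36.4108 * 9.2 ≈ 334.98 nautical miles (5 s.f.)

334.98 NM


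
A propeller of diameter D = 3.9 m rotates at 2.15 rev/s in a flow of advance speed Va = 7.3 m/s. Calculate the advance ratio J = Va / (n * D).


Formula: J = Va / (n * D)
Step 1 — n * D = 2.15 * 3.9 = 8.385
Step 2 — J = 7.3 / 8.385 ≈ 0.87060 (5 s.f.)

0.87060


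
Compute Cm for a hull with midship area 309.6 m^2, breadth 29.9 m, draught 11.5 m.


Formula: Cm = Am / (B * T)
Step 1 — B * T = 29.9 * 11.5 = 343.85 m^2
Step 2 — Cm = 309.6 / 343.85 ≈ 0.90039 (5 s.f.)

0.90039


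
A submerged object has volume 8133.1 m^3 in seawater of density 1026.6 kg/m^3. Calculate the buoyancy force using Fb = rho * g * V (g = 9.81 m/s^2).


Formula: Fb = rho * g * V
Substituting: Fb = 1026.6 * 9.81 * 8133.1
Intermediate: 1026.6 * 9.81 = 10070.946
Result: Fb = 10070.946 * 8133.1 ≈ 81908000 N (5 s.f.)

81908000 N


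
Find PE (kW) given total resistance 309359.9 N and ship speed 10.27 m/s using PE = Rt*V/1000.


Formula: PE = Rt * V / 1000 (kW)
Step 1 — PE (W) = 309359.9 * 10.27 = 3177126.173 W
Step 2 — PE (kW) = 3177126.173 / 1000 ≈ 3177.1 kW (5 s.f.)

3177.1 kW


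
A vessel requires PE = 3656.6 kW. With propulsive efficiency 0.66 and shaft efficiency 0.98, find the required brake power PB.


Formula: PB = PE / (eta_D * eta_S)
Step 1 — combined efficiency = eta_D * eta_S = 0.66 * 0.98 = 0.6468
Step 2 — PB = 3656.6 / 0.6468 ≈ 5653.4 kW (5 s.f.)

5653.4 kW


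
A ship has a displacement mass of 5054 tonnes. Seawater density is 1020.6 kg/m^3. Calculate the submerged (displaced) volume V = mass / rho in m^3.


Formula: V = mass / rho
Step 1 — convert tonnes to kg: 5054 t * 1000 = 5054000 kg
Step 2 — V = 5054000 / 1020.6 ≈ 4952.0 m^3 (5 s.f.)

4952.0 m^3


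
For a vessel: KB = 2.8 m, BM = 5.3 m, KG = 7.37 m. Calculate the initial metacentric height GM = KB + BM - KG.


Formula: GM = KB + BM - KG
Step 1 — KM = KB + BM = 2.8 + 5.3 = 8.1 m
Step 2 — GM = KM - KG = 8.1 - 7.37 = 0.73 m

0.73 m


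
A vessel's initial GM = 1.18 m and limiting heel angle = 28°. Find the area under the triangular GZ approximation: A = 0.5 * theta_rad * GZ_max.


Formula: GZ_max = GM * sin(theta); Area = 0.5 * theta_rad * GZ_max
Step 1 — GZ_max = 1.18 * sin(28°) = 1.18 * 0.469472 = 0.553977 m
Step 2 — theta_rad = 28 * pi/180 = 0.488692 rad
Step 3 — Area = 0.5 * 0.488692 * 0.553977 ≈ 0.13536 m·rad (5 s.f.)

0.13536 m·rad


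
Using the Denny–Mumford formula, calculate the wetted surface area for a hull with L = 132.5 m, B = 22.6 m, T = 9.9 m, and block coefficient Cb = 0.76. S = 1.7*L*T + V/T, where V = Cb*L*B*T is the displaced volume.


Formula: S = 1.7*L*T + V/T with V = Cb*L*B*T, i.e. S = L * (1.7*T + Cb*B)
Step 1 — 1.7*T = 1.7 * 9.9 = 16.83 m
Step 2 — Cb*B = 0.76 * 22.6 = 17.176 m
Step 3 — 1.7*T + Cb*B = 16.83 + 17.176 = 34.006 m
Step 4 — S = 132.5 * 34.006 ≈ 4505.8 m^2 (5 s.f.)

4505.8 m^2


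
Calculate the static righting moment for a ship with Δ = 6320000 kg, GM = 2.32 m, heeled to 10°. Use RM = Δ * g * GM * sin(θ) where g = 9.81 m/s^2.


Formula: GZ = GM * sin(theta); RM = disp * g * GZ
Step 1 — GZ = 2.32 * sin(10°) = 2.32 * 0.173648 = 0.402863 m
Step 2 — RM = 6320000 * 9.81 * 0.402863 ≈ 24977000 N·m (5 s.f.)

24977000 N·m


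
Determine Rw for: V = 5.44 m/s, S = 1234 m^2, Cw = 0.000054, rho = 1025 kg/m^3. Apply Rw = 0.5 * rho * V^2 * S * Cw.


Formula: Rw = 0.5 * rho * V^2 * S * Cw
Step 1 — V^2 = 5.44^2 = 29.5936
Step 2 — 0.5 * rho * V^2 = 0.5 * 1025 * 29.5936 = 15166.72
Step 3 — Rw = 15166.72 * 1234 * 0.000054 ≈ 1010.6 N (5 s.f.)

1010.6 N


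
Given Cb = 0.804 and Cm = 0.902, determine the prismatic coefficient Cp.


Formula: Cp = Cb / Cm
Substituting: Cp = 0.804 / 0.902
Result: Cp ≈ 0.89135 (5 s.f.)

0.89135


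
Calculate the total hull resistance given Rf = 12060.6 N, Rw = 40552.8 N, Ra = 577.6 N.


Formula: Rt = Rf + Rw + Ra
Substituting: Rt = 12060.6 + 40552.8 + 577.6
Result: Rt = 53191.0 N

53191.0 N


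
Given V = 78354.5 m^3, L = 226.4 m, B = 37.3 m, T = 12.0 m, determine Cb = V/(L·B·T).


Formula: Cb = V / (L * B * T)
Step 1 — L * B * T = 226.4 * 37.3 * 12.0 = 101336.64 m^3
Step 2 — Cb = 78354.5 / 101336.64 ≈ 0.77321 (5 s.f.)

0.77321


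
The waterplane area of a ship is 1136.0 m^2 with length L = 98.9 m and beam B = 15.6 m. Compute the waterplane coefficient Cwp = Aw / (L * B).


Formula: Cwp = Aw / (L * B)
Step 1 — L * B = 98.9 * 15.6 = 1542.84 m^2
Step 2 — Cwp = 1136.0 / 1542.84 ≈ 0.73630 (5 s.f.)

0.73630


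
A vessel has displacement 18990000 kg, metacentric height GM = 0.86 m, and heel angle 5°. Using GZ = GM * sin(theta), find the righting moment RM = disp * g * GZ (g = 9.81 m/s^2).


Formula: GZ = GM * sin(theta); RM = disp * g * GZ
Step 1 — GZ = 0.86 * sin(5°) = 0.86 * 0.087156 = 0.074954 m
Step 2 — RM = 18990000 * 9.81 * 0.074954 ≈ 13963000 N·m (5 s.f.)

13963000 N·m


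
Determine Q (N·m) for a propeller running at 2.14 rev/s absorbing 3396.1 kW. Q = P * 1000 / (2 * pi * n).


Formula: Q = P_W / (2 * pi * n)
Step 1 — P_W = 3396.1 kW * 1000 = 3396100.0 W
Step 2 — 2 * pi * n = 2 * pi * 2.14 = 13.446017
Step 3 — Q = 3396100.0 / 13.446017 ≈ 252570 N·m (5 s.f.)

252570 N·m


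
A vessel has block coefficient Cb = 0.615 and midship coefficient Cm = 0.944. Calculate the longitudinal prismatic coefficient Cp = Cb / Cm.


Formula: Cp = Cb / Cm
Substituting: Cp = 0.615 / 0.944
Result: Cp ≈ 0.65148 (5 s.f.)

0.65148


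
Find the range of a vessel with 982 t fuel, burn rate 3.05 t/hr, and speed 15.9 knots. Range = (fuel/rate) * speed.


Formula: endurance = fuel / rate; range = endurance * speed
Step 1 — endurance = 982 / 3.05 = 321.9672 hours
Step 2 — range = 321.9672 * 15.9 ≈ 5119.3 nautical miles (5 s.f.)

5119.3 NM


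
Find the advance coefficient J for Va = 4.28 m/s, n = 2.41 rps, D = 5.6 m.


Formula: J = Va / (n * D)
Step 1 — n * D = 2.41 * 5.6 = 13.496
Step 2 — J = 4.28 / 13.496 ≈ 0.31713 (5 s.f.)

0.31713


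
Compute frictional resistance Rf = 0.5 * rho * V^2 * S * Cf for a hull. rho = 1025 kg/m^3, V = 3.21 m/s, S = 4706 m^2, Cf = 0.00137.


Formula: Rf = 0.5 * rho * V^2 * S * Cf
Step 1 — V^2 = 3.21^2 = 10.3041
Step 2 — 0.5 * rho * V^2 = 0.5 * 1025 * 10.3041 = 5280.85125
Step 3 — Rf = 5280.85125 * 4706 * 0.00137 ≈ 34047 N (5 s.f.)

34047 N


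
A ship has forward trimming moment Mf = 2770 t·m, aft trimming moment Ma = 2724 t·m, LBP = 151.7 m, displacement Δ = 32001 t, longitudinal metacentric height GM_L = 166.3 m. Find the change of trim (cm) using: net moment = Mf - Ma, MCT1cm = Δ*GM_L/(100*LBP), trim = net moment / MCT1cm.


Formula: net trimming moment = Mf - Ma; MCT1cm = Δ*GM_L/(100*LBP); trim = net moment / MCT1cm
Step 1 — net trimming moment = 2770 - 2724 = 46 t·m
Step 2 — MCT1cm = 32001 * 166.3 / (100 * 151.7) = 350.8086 t·m/cm
Step 3 — trim = 46 / 350.8086 ≈ 0.13113 cm (5 s.f.)

0.13113 cm


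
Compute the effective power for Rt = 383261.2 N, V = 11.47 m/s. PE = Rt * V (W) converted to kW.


Formula: PE = Rt * V / 1000 (kW)
Step 1 — PE (W) = 383261.2 * 11.47 = 4396005.964 W
Step 2 — PE (kW) = 4396005.964 / 1000 ≈ 4396.0 kW (5 s.f.)

4396.0 kW


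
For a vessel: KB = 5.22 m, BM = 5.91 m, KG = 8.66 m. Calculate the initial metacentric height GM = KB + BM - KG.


Formula: GM = KB + BM - KG
Step 1 — KM = KB + BM = 5.22 + 5.91 = 11.13 m
Step 2 — GM = KM - KG = 11.13 - 8.66 = 2.47 m

2.47 m


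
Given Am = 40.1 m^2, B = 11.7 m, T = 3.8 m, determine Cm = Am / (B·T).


Formula: Cm = Am / (B * T)
Step 1 — B * T = 11.7 * 3.8 = 44.46 m^2
Step 2 — Cm = 40.1 / 44.46 ≈ 0.90193 (5 s.f.)

0.90193


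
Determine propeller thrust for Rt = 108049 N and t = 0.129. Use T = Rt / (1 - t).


Formula: T = Rt / (1 - t)
Step 1 — (1 - t) = 1 - 0.129 = 0.871
Step 2 — T = 108049 / 0.871 ≈ 124050 N (5 s.f.)

124050 N


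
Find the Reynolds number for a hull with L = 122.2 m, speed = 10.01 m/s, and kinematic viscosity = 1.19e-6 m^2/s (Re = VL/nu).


Formula: Re = V * L / nu
Step 1 — V * L = 10.01 * 122.2 = 1223.222 m^2/s
Step 2 — Re = 1223.222 / 1.19e-6 = 1.03e+09

1.03e+09


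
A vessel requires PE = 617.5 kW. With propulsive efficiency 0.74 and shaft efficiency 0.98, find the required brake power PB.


Formula: PB = PE / (eta_D * eta_S)
Step 1 — combined efficiency = eta_D * eta_S = 0.74 * 0.98 = 0.7252
Step 2 — PB = 617.5 / 0.7252 ≈ 851.49 kW (5 s.f.)

851.49 kW


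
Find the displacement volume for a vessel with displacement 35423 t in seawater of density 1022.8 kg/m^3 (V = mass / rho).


Formula: V = mass / rho
Step 1 — convert tonnes to kg: 35423 t * 1000 = 35423000 kg
Step 2 — V = 35423000 / 1022.8 ≈ 34633 m^3 (5 s.f.)

34633 m^3


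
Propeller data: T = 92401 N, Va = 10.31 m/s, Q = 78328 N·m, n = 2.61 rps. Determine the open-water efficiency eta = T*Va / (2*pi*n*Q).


Formula: eta = T * Va / (2 * pi * n * Q)
Step 1 — numerator = T * Va = 92401 * 10.31 = 952654.31
Step 2 — 2 * pi * n = 2 * pi * 2.61 = 16.399114
Step 3 — denominator = 16.399114 * 78328 = 1284509.8
Step 4 — eta = 952654.31 / 1284509.8 ≈ 0.74165 (5 s.f.)

0.74165


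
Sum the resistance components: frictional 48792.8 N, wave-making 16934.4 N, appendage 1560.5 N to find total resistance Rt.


Formula: Rt = Rf + Rw + Ra
Substituting: Rt = 48792.8 + 16934.4 + 1560.5
Result: Rt = 67287.7 N

67287.7 N


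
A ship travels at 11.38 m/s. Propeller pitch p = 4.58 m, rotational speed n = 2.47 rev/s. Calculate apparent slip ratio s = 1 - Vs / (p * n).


Formula: s = 1 - Vs / (p * n)
Step 1 — p * n = 4.58 * 2.47 = 11.3126
Step 2 — Vs / (p*n) = 11.38 / 11.3126 = 1.005958 (6 d.p.)
Step 3 — s = 1 - 1.005958 = -0.005958

-0.005958


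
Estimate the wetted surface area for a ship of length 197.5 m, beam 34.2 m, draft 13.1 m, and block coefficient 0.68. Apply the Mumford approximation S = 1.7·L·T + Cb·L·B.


Formula: S = 1.7*L*T + V/T with V = Cb*L*B*T, i.e. S = L * (1.7*T + Cb*B)
Step 1 — 1.7*T = 1.7 * 13.1 = 22.27 m
Step 2 — Cb*B = 0.68 * 34.2 = 23.256 m
Step 3 — 1.7*T + Cb*B = 22.27 + 23.256 = 45.526 m
Step 4 — S = 197.5 * 45.526 ≈ 8991.4 m^2 (5 s.f.)

8991.4 m^2


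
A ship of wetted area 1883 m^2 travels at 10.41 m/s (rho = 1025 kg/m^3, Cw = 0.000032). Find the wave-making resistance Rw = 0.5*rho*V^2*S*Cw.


Formula: Rw = 0.5 * rho * V^2 * S * Cw
Step 1 — V^2 = 10.41^2 = 108.3681
Step 2 — 0.5 * rho * V^2 = 0.5 * 1025 * 108.3681 = 55538.65125
Step 3 — Rw = 55538.65125 * 1883 * 0.000032 ≈ 3346.5 N (5 s.f.)

3346.5 N


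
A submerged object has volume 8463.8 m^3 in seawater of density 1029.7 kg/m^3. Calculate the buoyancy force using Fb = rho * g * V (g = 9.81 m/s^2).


Formula: Fb = rho * g * V
Substituting: Fb = 1029.7 * 9.81 * 8463.8
Intermediate: 1029.7 * 9.81 = 10101.357
Result: Fb = 10101.357 * 8463.8 ≈ 85496000 N (5 s.f.)

85496000 N


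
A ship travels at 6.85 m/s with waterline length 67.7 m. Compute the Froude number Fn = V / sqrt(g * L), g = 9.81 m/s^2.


Formula: Fn = V / sqrt(g * L)
Step 1 — g * L = 9.81 * 67.7 = 664.137
Step 2 — sqrt(g * L) = sqrt(664.137) = 25.770856
Step 3 — Fn = 6.85 / 25.770856 ≈ 0.26580 (5 s.f.)

0.26580


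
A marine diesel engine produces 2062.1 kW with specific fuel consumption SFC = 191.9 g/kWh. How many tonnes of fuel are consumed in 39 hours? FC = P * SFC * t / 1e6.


Formula: FC (tonnes) = P * SFC * t / 1,000,000
Step 1 — P * SFC * t = 2062.1 * 191.9 * 39 = 15432962.61 g
Step 2 — FC (tonnes) = 15432962.61 / 1,000,000 ≈ 15.433 tonnes (5 s.f.)

15.433 tonnes


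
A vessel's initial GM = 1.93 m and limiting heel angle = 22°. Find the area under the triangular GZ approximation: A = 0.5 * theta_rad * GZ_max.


Formula: GZ_max = GM * sin(theta); Area = 0.5 * theta_rad * GZ_max
Step 1 — GZ_max = 1.93 * sin(22°) = 1.93 * 0.374607 = 0.722992 m
Step 2 — theta_rad = 22 * pi/180 = 0.383972 rad
Step 3 — Area = 0.5 * 0.383972 * 0.722992 ≈ 0.13880 m·rad (5 s.f.)

0.13880 m·rad


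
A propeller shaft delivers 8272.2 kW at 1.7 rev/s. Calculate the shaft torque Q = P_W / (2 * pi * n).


Formula: Q = P_W / (2 * pi * n)
Step 1 — P_W = 8272.2 kW * 1000 = 8272200.0 W
Step 2 — 2 * pi * n = 2 * pi * 1.7 = 10.681415
Step 3 — Q = 8272200.0 / 10.681415 ≈ 774450 N·m (5 s.f.)

774450 N·m


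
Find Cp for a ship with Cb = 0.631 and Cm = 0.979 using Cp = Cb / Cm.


Formula: Cp = Cb / Cm
Substituting: Cp = 0.631 / 0.979
Result: Cp ≈ 0.64454 (5 s.f.)

0.64454


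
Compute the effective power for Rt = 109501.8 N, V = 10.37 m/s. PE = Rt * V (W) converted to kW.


Formula: PE = Rt * V / 1000 (kW)
Step 1 — PE (W) = 109501.8 * 10.37 = 1135533.666 W
Step 2 — PE (kW) = 1135533.666 / 1000 ≈ 1135.5 kW (5 s.f.)

1135.5 kW


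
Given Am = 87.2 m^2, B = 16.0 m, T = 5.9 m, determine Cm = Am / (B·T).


Formula: Cm = Am / (B * T)
Step 1 — B * T = 16.0 * 5.9 = 94.4 m^2
Step 2 — Cm = 87.2 / 94.4 ≈ 0.92373 (5 s.f.)

0.92373


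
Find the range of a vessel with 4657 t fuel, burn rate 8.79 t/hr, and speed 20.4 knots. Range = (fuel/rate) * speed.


Formula: endurance = fuel / rate; range = endurance * speed
Step 1 — endurance = 4657 / 8.79 = 529.8066 hours
Step 2 — range = 529.8066 * 20.4 ≈ 10808 nautical miles (5 s.f.)

10808 NM


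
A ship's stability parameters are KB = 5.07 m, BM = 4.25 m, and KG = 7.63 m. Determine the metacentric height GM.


Formula: GM = KB + BM - KG
Step 1 — KM = KB + BM = 5.07 + 4.25 = 9.32 m
Step 2 — GM = KM - KG = 9.32 - 7.63 = 1.69 m

1.69 m
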